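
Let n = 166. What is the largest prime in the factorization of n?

166 = 2 · 83
83 is prime.
So 166 = 2 · 83; the largest prime factor is 83.

83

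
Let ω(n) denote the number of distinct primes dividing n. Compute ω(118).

2

118 = 2 · 59
118 = 2 · 59, which has 2 distinct prime factors.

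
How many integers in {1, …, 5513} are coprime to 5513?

Factor: 5513 = 37 · 149.
φ(5513) = (37−1) · (149−1) = 36 · 148 = 5328.

5328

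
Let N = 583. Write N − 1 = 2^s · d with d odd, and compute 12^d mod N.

56

583 − 1 = 582 = 2^1 · 291, so d = 291.
12^1 ≡ 12 (mod 583)
12^2 ≡ 12^2 = 144 ≡ 144 (mod 583)
12^4 ≡ 144^2 = 20736 ≡ 331 (mod 583)
12^8 ≡ 331^2 = 109561 ≡ 540 (mod 583)
12^16 ≡ 540^2 = 291600 ≡ 100 (mod 583)
12^32 ≡ 100^2 = 10000 ≡ 89 (mod 583)
12^64 ≡ 89^2 = 7921 ≡ 342 (mod 583)
12^128 ≡ 342^2 = 116964 ≡ 364 (mod 583)
12^256 ≡ 364^2 = 132496 ≡ 155 (mod 583)
291 = 256 + 32 + 2 + 1 in binary powers of 2.
So 12^291 ≡ 155 · 89 · 144 · 12 ≡ 56 (mod 583).
Squaring chain: 56; never reaches −1, so base 12 is a Miller–Rabin witness that 583 is composite.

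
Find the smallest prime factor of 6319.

6319 is odd.
Digit sum 19, not divisible by 3.
Ends in 9: not divisible by 5.
7: 6319 = 7·902 + 5
11: 6319 = 11·574 + 5
13: 6319 = 13·486 + 1
17: 6319 = 17·371 + 12
19: 6319 = 19·332 + 11
23: 6319 = 23·274 + 17
29: 6319 = 29·217 + 26
31: 6319 = 31·203 + 26
37: 6319 = 37·170 + 29
41: 6319 = 41·154 + 5
43: 6319 = 43·146 + 41
47: 6319 = 47·134 + 21
53: 6319 = 53·119 + 12
59: 6319 = 59·107 + 6
61: 6319 = 61·103 + 36
67: 6319 = 67·94 + 21
71: 6319 = 71·89

71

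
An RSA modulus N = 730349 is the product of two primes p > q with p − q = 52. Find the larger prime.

881

Since p = q + 52, we have 730349 = q(q + 52), so q² + 52q − 730349 = 0.
Discriminant: 52² + 4·730349 = 2704 + 2921396 = 2924100; √2924100 = 1710.
q = (−52 + 1710)/2 = 829, and p = q + 52 = 881.
Check: 829 · 881 = 730349.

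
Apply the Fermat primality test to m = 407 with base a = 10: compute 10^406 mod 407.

10^1 ≡ 10 (mod 407)
10^2 ≡ 10^2 = 100 ≡ 100 (mod 407)
10^4 ≡ 100^2 = 10000 ≡ 232 (mod 407)
10^8 ≡ 232^2 = 53824 ≡ 100 (mod 407)
10^16 ≡ 100^2 = 10000 ≡ 232 (mod 407)
10^32 ≡ 232^2 = 53824 ≡ 100 (mod 407)
10^64 ≡ 100^2 = 10000 ≡ 232 (mod 407)
10^128 ≡ 232^2 = 53824 ≡ 100 (mod 407)
10^256 ≡ 100^2 = 10000 ≡ 232 (mod 407)
406 = 256 + 128 + 16 + 4 + 2 in binary powers of 2.
So 10^406 ≡ 232 · 100 · 232 · 232 · 100 ≡ 232 (mod 407).
Since 232 ≠ 1, base 10 is a Fermat witness: 407 is composite.

232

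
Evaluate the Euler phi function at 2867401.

2802432

Factor: 2867401 = 83 · 179 · 193.
φ(2867401) = (83−1) · (179−1) · (193−1) = 82 · 178 · 192 = 2802432.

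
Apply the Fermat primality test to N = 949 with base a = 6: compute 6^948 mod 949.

6^1 ≡ 6 (mod 949)
6^2 ≡ 6^2 = 36 ≡ 36 (mod 949)
6^4 ≡ 36^2 = 1296 ≡ 347 (mod 949)
6^8 ≡ 347^2 = 120409 ≡ 835 (mod 949)
6^16 ≡ 835^2 = 697225 ≡ 659 (mod 949)
6^32 ≡ 659^2 = 434281 ≡ 588 (mod 949)
6^64 ≡ 588^2 = 345744 ≡ 308 (mod 949)
6^128 ≡ 308^2 = 94864 ≡ 913 (mod 949)
6^256 ≡ 913^2 = 833569 ≡ 347 (mod 949)
6^512 ≡ 347^2 = 120409 ≡ 835 (mod 949)
948 = 512 + 256 + 128 + 32 + 16 + 4 in binary powers of 2.
So 6^948 ≡ 835 · 347 · 913 · 588 · 659 · 347 ≡ 300 (mod 949).
Since 300 ≠ 1, base 6 is a Fermat witness: 949 is composite.

300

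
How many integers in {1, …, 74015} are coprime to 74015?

58240

Factor: 74015 = 5 · 113 · 131.
φ(74015) = (5−1) · (113−1) · (131−1) = 4 · 112 · 130 = 58240.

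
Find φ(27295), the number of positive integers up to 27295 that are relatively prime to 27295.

Factor: 27295 = 5 · 53 · 103.
φ(27295) = (5−1) · (53−1) · (103−1) = 4 · 52 · 102 = 21216.

21216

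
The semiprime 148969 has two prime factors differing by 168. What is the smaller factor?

Since p = q + 168, we have 148969 = q(q + 168), so q² + 168q − 148969 = 0.
Discriminant: 168² + 4·148969 = 28224 + 595876 = 624100; √624100 = 790.
q = (−168 + 790)/2 = 311, and p = q + 168 = 479.
Check: 311 · 479 = 148969.

311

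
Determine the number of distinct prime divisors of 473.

473 = 11 · 43
473 = 11 · 43, which has 2 distinct prime factors.

2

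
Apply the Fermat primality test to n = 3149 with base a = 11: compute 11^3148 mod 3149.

11^1 ≡ 11 (mod 3149)
11^2 ≡ 11^2 = 121 ≡ 121 (mod 3149)
11^4 ≡ 121^2 = 14641 ≡ 2045 (mod 3149)
11^8 ≡ 2045^2 = 4182025 ≡ 153 (mod 3149)
11^16 ≡ 153^2 = 23409 ≡ 1366 (mod 3149)
11^32 ≡ 1366^2 = 1865956 ≡ 1748 (mod 3149)
11^64 ≡ 1748^2 = 3055504 ≡ 974 (mod 3149)
11^128 ≡ 974^2 = 948676 ≡ 827 (mod 3149)
11^256 ≡ 827^2 = 683929 ≡ 596 (mod 3149)
11^512 ≡ 596^2 = 355216 ≡ 2528 (mod 3149)
11^1024 ≡ 2528^2 = 6390784 ≡ 1463 (mod 3149)
11^2048 ≡ 1463^2 = 2140369 ≡ 2198 (mod 3149)
3148 = 2048 + 1024 + 64 + 8 + 4 in binary powers of 2.
So 11^3148 ≡ 2198 · 1463 · 974 · 153 · 2045 ≡ 1529 (mod 3149).
Since 1529 ≠ 1, base 11 is a Fermat witness: 3149 is composite.

1529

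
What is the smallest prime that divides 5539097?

5539097 is odd.
Digit sum 38, not divisible by 3.
Ends in 7: not divisible by 5.
7: 5539097 = 7·791299 + 4
11: 5539097 = 11·503554 + 3
13: 5539097 = 13·426084 + 5
17: 5539097 = 17·325829 + 4
19: 5539097 = 19·291531 + 8
23: 5539097 = 23·240830 + 7
29: 5539097 = 29·191003 + 10
31: 5539097 = 31·178680 + 17
37: 5539097 = 37·149705 + 12
41: 5539097 = 41·135099 + 38
43: 5539097 = 43·128816 + 9
47: 5539097 = 47·117853 + 6
53: 5539097 = 53·104511 + 14
59: 5539097 = 59·93883

59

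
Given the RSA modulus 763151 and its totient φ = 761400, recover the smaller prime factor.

φ(n) = (p−1)(q−1) = n − (p+q) + 1, so p + q = 763151 − 761400 + 1 = 1752.
p and q are the roots of t² − 1752t + 763151 = 0.
Discriminant: 1752² − 4·763151 = 3069504 − 3052604 = 16900; √16900 = 130.
q = (1752 − 130)/2 = 811, p = (1752 + 130)/2 = 941.
Check: 811 · 941 = 763151.

811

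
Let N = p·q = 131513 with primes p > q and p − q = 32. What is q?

Since p = q + 32, we have 131513 = q(q + 32), so q² + 32q − 131513 = 0.
Discriminant: 32² + 4·131513 = 1024 + 526052 = 527076; √527076 = 726.
q = (−32 + 726)/2 = 347, and p = q + 32 = 379.
Check: 347 · 379 = 131513.

347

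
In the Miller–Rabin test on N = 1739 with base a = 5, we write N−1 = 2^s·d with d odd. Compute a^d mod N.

1739 − 1 = 1738 = 2^1 · 869, so d = 869.
5^1 ≡ 5 (mod 1739)
5^2 ≡ 5^2 = 25 ≡ 25 (mod 1739)
5^4 ≡ 25^2 = 625 ≡ 625 (mod 1739)
5^8 ≡ 625^2 = 390625 ≡ 1089 (mod 1739)
5^16 ≡ 1089^2 = 1185921 ≡ 1662 (mod 1739)
5^32 ≡ 1662^2 = 2762244 ≡ 712 (mod 1739)
5^64 ≡ 712^2 = 506944 ≡ 895 (mod 1739)
5^128 ≡ 895^2 = 801025 ≡ 1085 (mod 1739)
5^256 ≡ 1085^2 = 1177225 ≡ 1661 (mod 1739)
5^512 ≡ 1661^2 = 2758921 ≡ 867 (mod 1739)
869 = 512 + 256 + 64 + 32 + 4 + 1 in binary powers of 2.
So 5^869 ≡ 867 · 1661 · 895 · 712 · 625 · 5 ≡ 609 (mod 1739).
Squaring chain: 609; never reaches −1, so base 5 is a Miller–Rabin witness that 1739 is composite.

609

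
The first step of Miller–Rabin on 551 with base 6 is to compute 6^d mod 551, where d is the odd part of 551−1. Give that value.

138

551 − 1 = 550 = 2^1 · 275, so d = 275.
6^1 ≡ 6 (mod 551)
6^2 ≡ 6^2 = 36 ≡ 36 (mod 551)
6^4 ≡ 36^2 = 1296 ≡ 194 (mod 551)
6^8 ≡ 194^2 = 37636 ≡ 168 (mod 551)
6^16 ≡ 168^2 = 28224 ≡ 123 (mod 551)
6^32 ≡ 123^2 = 15129 ≡ 252 (mod 551)
6^64 ≡ 252^2 = 63504 ≡ 139 (mod 551)
6^128 ≡ 139^2 = 19321 ≡ 36 (mod 551)
6^256 ≡ 36^2 = 1296 ≡ 194 (mod 551)
275 = 256 + 16 + 2 + 1 in binary powers of 2.
So 6^275 ≡ 194 · 123 · 36 · 6 ≡ 138 (mod 551).
Squaring chain: 138; never reaches −1, so base 6 is a Miller–Rabin witness that 551 is composite.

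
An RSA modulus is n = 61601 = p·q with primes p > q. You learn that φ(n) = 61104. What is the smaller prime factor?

229

φ(n) = (p−1)(q−1) = n − (p+q) + 1, so p + q = 61601 − 61104 + 1 = 498.
p and q are the roots of t² − 498t + 61601 = 0.
Discriminant: 498² − 4·61601 = 248004 − 246404 = 1600; √1600 = 40.
q = (498 − 40)/2 = 229, p = (498 + 40)/2 = 269.
Check: 229 · 269 = 61601.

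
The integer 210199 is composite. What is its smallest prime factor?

11

210199 is odd.
Digit sum 22, not divisible by 3.
Ends in 9: not divisible by 5.
7: 210199 = 7·30028 + 3
11: 210199 = 11·19109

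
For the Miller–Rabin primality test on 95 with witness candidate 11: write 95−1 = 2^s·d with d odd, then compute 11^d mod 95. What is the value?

26

95 − 1 = 94 = 2^1 · 47, so d = 47.
11^1 ≡ 11 (mod 95)
11^2 ≡ 11^2 = 121 ≡ 26 (mod 95)
11^4 ≡ 26^2 = 676 ≡ 11 (mod 95)
11^8 ≡ 11^2 = 121 ≡ 26 (mod 95)
11^16 ≡ 26^2 = 676 ≡ 11 (mod 95)
11^32 ≡ 11^2 = 121 ≡ 26 (mod 95)
47 = 32 + 8 + 4 + 2 + 1 in binary powers of 2.
So 11^47 ≡ 26 · 26 · 11 · 26 · 11 ≡ 26 (mod 95).
Squaring chain: 26; never reaches −1, so base 11 is a Miller–Rabin witness that 95 is composite.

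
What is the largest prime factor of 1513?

89

1513 = 17 · 89
89 is prime.
So 1513 = 17 · 89; the largest prime factor is 89.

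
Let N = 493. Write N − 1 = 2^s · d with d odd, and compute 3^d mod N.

160

493 − 1 = 492 = 2^2 · 123, so d = 123.
3^1 ≡ 3 (mod 493)
3^2 ≡ 3^2 = 9 ≡ 9 (mod 493)
3^4 ≡ 9^2 = 81 ≡ 81 (mod 493)
3^8 ≡ 81^2 = 6561 ≡ 152 (mod 493)
3^16 ≡ 152^2 = 23104 ≡ 426 (mod 493)
3^32 ≡ 426^2 = 181476 ≡ 52 (mod 493)
3^64 ≡ 52^2 = 2704 ≡ 239 (mod 493)
123 = 64 + 32 + 16 + 8 + 2 + 1 in binary powers of 2.
So 3^123 ≡ 239 · 52 · 426 · 152 · 9 · 3 ≡ 160 (mod 493).
Squaring chain: 160 → 457; never reaches −1, so base 3 is a Miller–Rabin witness that 493 is composite.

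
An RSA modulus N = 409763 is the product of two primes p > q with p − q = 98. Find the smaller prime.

593

Since p = q + 98, we have 409763 = q(q + 98), so q² + 98q − 409763 = 0.
Discriminant: 98² + 4·409763 = 9604 + 1639052 = 1648656; √1648656 = 1284.
q = (−98 + 1284)/2 = 593, and p = q + 98 = 691.
Check: 593 · 691 = 409763.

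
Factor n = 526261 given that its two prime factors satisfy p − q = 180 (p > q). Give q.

Since p = q + 180, we have 526261 = q(q + 180), so q² + 180q − 526261 = 0.
Discriminant: 180² + 4·526261 = 32400 + 2105044 = 2137444; √2137444 = 1462.
q = (−180 + 1462)/2 = 641, and p = q + 180 = 821.
Check: 641 · 821 = 526261.

641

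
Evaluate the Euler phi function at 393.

260

Factor: 393 = 3 · 131.
φ(393) = (3−1) · (131−1) = 2 · 130 = 260.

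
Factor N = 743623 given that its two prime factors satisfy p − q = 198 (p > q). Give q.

Since p = q + 198, we have 743623 = q(q + 198), so q² + 198q − 743623 = 0.
Discriminant: 198² + 4·743623 = 39204 + 2974492 = 3013696; √3013696 = 1736.
q = (−198 + 1736)/2 = 769, and p = q + 198 = 967.
Check: 769 · 967 = 743623.

769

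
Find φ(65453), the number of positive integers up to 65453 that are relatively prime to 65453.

60480

Factor: 65453 = 29 · 37 · 61.
φ(65453) = (29−1) · (37−1) · (61−1) = 28 · 36 · 60 = 60480.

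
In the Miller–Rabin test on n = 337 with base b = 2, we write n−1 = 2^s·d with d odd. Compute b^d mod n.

337 − 1 = 336 = 2^4 · 21, so d = 21.
2^1 ≡ 2 (mod 337)
2^2 ≡ 2^2 = 4 ≡ 4 (mod 337)
2^4 ≡ 4^2 = 16 ≡ 16 (mod 337)
2^8 ≡ 16^2 = 256 ≡ 256 (mod 337)
2^16 ≡ 256^2 = 65536 ≡ 158 (mod 337)
21 = 16 + 4 + 1 in binary powers of 2.
So 2^21 ≡ 158 · 16 · 2 ≡ 1 (mod 337).
Since 2^d ≡ 1 (mod 337), base 2 does not prove 337 composite.

1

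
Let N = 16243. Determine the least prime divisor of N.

37

16243 is odd.
Digit sum 16, not divisible by 3.
Ends in 3: not divisible by 5.
7: 16243 = 7·2320 + 3
11: 16243 = 11·1476 + 7
13: 16243 = 13·1249 + 6
17: 16243 = 17·955 + 8
19: 16243 = 19·854 + 17
23: 16243 = 23·706 + 5
29: 16243 = 29·560 + 3
31: 16243 = 31·523 + 30
37: 16243 = 37·439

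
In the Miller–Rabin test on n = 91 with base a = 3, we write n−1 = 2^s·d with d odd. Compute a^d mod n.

27

91 − 1 = 90 = 2^1 · 45, so d = 45.
3^1 ≡ 3 (mod 91)
3^2 ≡ 3^2 = 9 ≡ 9 (mod 91)
3^4 ≡ 9^2 = 81 ≡ 81 (mod 91)
3^8 ≡ 81^2 = 6561 ≡ 9 (mod 91)
3^16 ≡ 9^2 = 81 ≡ 81 (mod 91)
3^32 ≡ 81^2 = 6561 ≡ 9 (mod 91)
45 = 32 + 8 + 4 + 1 in binary powers of 2.
So 3^45 ≡ 9 · 9 · 81 · 3 ≡ 27 (mod 91).
Squaring chain: 27; never reaches −1, so base 3 is a Miller–Rabin witness that 91 is composite.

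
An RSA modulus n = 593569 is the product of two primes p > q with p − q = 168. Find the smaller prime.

Since p = q + 168, we have 593569 = q(q + 168), so q² + 168q − 593569 = 0.
Discriminant: 168² + 4·593569 = 28224 + 2374276 = 2402500; √2402500 = 1550.
q = (−168 + 1550)/2 = 691, and p = q + 168 = 859.
Check: 691 · 859 = 593569.

691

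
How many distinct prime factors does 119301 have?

119301 = 3 · 39767
39767 = 7 · 5681
5681 = 13 · 437
437 = 19 · 23
119301 = 3 · 7 · 13 · 19 · 23, which has 5 distinct prime factors.

5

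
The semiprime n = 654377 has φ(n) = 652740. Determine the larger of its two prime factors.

φ(n) = (p−1)(q−1) = n − (p+q) + 1, so p + q = 654377 − 652740 + 1 = 1638.
p and q are the roots of t² − 1638t + 654377 = 0.
Discriminant: 1638² − 4·654377 = 2683044 − 2617508 = 65536; √65536 = 256.
q = (1638 − 256)/2 = 691, p = (1638 + 256)/2 = 947.
Check: 691 · 947 = 654377.

947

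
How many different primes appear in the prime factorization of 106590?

106590 = 2 · 53295
53295 = 3 · 17765
17765 = 5 · 3553
3553 = 11 · 323
323 = 17 · 19
106590 = 2 · 3 · 5 · 11 · 17 · 19, which has 6 distinct prime factors.

6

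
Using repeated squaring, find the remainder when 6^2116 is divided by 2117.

819

6^1 ≡ 6 (mod 2117)
6^2 ≡ 6^2 = 36 ≡ 36 (mod 2117)
6^4 ≡ 36^2 = 1296 ≡ 1296 (mod 2117)
6^8 ≡ 1296^2 = 1679616 ≡ 835 (mod 2117)
6^16 ≡ 835^2 = 697225 ≡ 732 (mod 2117)
6^32 ≡ 732^2 = 535824 ≡ 223 (mod 2117)
6^64 ≡ 223^2 = 49729 ≡ 1038 (mod 2117)
6^128 ≡ 1038^2 = 1077444 ≡ 2008 (mod 2117)
6^256 ≡ 2008^2 = 4032064 ≡ 1296 (mod 2117)
6^512 ≡ 1296^2 = 1679616 ≡ 835 (mod 2117)
6^1024 ≡ 835^2 = 697225 ≡ 732 (mod 2117)
6^2048 ≡ 732^2 = 535824 ≡ 223 (mod 2117)
2116 = 2048 + 64 + 4 in binary powers of 2.
So 6^2116 ≡ 223 · 1038 · 1296 ≡ 819 (mod 2117).
Since 819 ≠ 1, base 6 is a Fermat witness: 2117 is composite.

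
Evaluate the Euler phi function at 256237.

Factor: 256237 = 43 · 59 · 101.
φ(256237) = (43−1) · (59−1) · (101−1) = 42 · 58 · 100 = 243600.

243600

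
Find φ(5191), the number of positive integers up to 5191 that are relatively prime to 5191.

Factor: 5191 = 29 · 179.
φ(5191) = (29−1) · (179−1) = 28 · 178 = 4984.

4984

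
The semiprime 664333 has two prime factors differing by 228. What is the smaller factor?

Since p = q + 228, we have 664333 = q(q + 228), so q² + 228q − 664333 = 0.
Discriminant: 228² + 4·664333 = 51984 + 2657332 = 2709316; √2709316 = 1646.
q = (−228 + 1646)/2 = 709, and p = q + 228 = 937.
Check: 709 · 937 = 664333.

709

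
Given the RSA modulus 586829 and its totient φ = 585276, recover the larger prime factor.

φ(n) = (p−1)(q−1) = n − (p+q) + 1, so p + q = 586829 − 585276 + 1 = 1554.
p and q are the roots of t² − 1554t + 586829 = 0.
Discriminant: 1554² − 4·586829 = 2414916 − 2347316 = 67600; √67600 = 260.
q = (1554 − 260)/2 = 647, p = (1554 + 260)/2 = 907.
Check: 647 · 907 = 586829.

907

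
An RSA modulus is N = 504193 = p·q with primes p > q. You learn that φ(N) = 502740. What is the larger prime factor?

φ(n) = (p−1)(q−1) = n − (p+q) + 1, so p + q = 504193 − 502740 + 1 = 1454.
p and q are the roots of t² − 1454t + 504193 = 0.
Discriminant: 1454² − 4·504193 = 2114116 − 2016772 = 97344; √97344 = 312.
q = (1454 − 312)/2 = 571, p = (1454 + 312)/2 = 883.
Check: 571 · 883 = 504193.

883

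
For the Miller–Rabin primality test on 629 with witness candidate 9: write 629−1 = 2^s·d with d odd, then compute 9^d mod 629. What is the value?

382

629 − 1 = 628 = 2^2 · 157, so d = 157.
9^1 ≡ 9 (mod 629)
9^2 ≡ 9^2 = 81 ≡ 81 (mod 629)
9^4 ≡ 81^2 = 6561 ≡ 271 (mod 629)
9^8 ≡ 271^2 = 73441 ≡ 477 (mod 629)
9^16 ≡ 477^2 = 227529 ≡ 460 (mod 629)
9^32 ≡ 460^2 = 211600 ≡ 256 (mod 629)
9^64 ≡ 256^2 = 65536 ≡ 120 (mod 629)
9^128 ≡ 120^2 = 14400 ≡ 562 (mod 629)
157 = 128 + 16 + 8 + 4 + 1 in binary powers of 2.
So 9^157 ≡ 562 · 460 · 477 · 271 · 9 ≡ 382 (mod 629).
Squaring chain: 382 → 625; never reaches −1, so base 9 is a Miller–Rabin witness that 629 is composite.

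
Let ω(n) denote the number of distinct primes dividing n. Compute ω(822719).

822719 = 19^2 · 2279
2279 = 43 · 53
822719 = 19^2 · 43 · 53, which has 3 distinct prime factors.

3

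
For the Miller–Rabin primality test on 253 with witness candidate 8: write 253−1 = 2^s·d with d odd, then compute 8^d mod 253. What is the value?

50

253 − 1 = 252 = 2^2 · 63, so d = 63.
8^1 ≡ 8 (mod 253)
8^2 ≡ 8^2 = 64 ≡ 64 (mod 253)
8^4 ≡ 64^2 = 4096 ≡ 48 (mod 253)
8^8 ≡ 48^2 = 2304 ≡ 27 (mod 253)
8^16 ≡ 27^2 = 729 ≡ 223 (mod 253)
8^32 ≡ 223^2 = 49729 ≡ 141 (mod 253)
63 = 32 + 16 + 8 + 4 + 2 + 1 in binary powers of 2.
So 8^63 ≡ 141 · 223 · 27 · 48 · 64 · 8 ≡ 50 (mod 253).
Squaring chain: 50 → 223; never reaches −1, so base 8 is a Miller–Rabin witness that 253 is composite.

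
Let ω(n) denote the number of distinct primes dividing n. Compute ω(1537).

1537 = 29 · 53
1537 = 29 · 53, which has 2 distinct prime factors.

2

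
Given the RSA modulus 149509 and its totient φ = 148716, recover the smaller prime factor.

φ(n) = (p−1)(q−1) = n − (p+q) + 1, so p + q = 149509 − 148716 + 1 = 794.
p and q are the roots of t² − 794t + 149509 = 0.
Discriminant: 794² − 4·149509 = 630436 − 598036 = 32400; √32400 = 180.
q = (794 − 180)/2 = 307, p = (794 + 180)/2 = 487.
Check: 307 · 487 = 149509.

307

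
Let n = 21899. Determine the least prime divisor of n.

61

21899 is odd.
Digit sum 29, not divisible by 3.
Ends in 9: not divisible by 5.
7: 21899 = 7·3128 + 3
11: 21899 = 11·1990 + 9
13: 21899 = 13·1684 + 7
17: 21899 = 17·1288 + 3
19: 21899 = 19·1152 + 11
23: 21899 = 23·952 + 3
29: 21899 = 29·755 + 4
31: 21899 = 31·706 + 13
37: 21899 = 37·591 + 32
41: 21899 = 41·534 + 5
43: 21899 = 43·509 + 12
47: 21899 = 47·465 + 44
53: 21899 = 53·413 + 10
59: 21899 = 59·371 + 10
61: 21899 = 61·359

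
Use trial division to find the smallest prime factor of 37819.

59

37819 is odd.
Digit sum 28, not divisible by 3.
Ends in 9: not divisible by 5.
7: 37819 = 7·5402 + 5
11: 37819 = 11·3438 + 1
13: 37819 = 13·2909 + 2
17: 37819 = 17·2224 + 11
19: 37819 = 19·1990 + 9
23: 37819 = 23·1644 + 7
29: 37819 = 29·1304 + 3
31: 37819 = 31·1219 + 30
37: 37819 = 37·1022 + 5
41: 37819 = 41·922 + 17
43: 37819 = 43·879 + 22
47: 37819 = 47·804 + 31
53: 37819 = 53·713 + 30
59: 37819 = 59·641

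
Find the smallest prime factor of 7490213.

43

7490213 is odd.
Digit sum 26, not divisible by 3.
Ends in 3: not divisible by 5.
7: 7490213 = 7·1070030 + 3
11: 7490213 = 11·680928 + 5
13: 7490213 = 13·576170 + 3
17: 7490213 = 17·440600 + 13
19: 7490213 = 19·394221 + 14
23: 7490213 = 23·325661 + 10
29: 7490213 = 29·258283 + 6
31: 7490213 = 31·241619 + 24
37: 7490213 = 37·202438 + 7
41: 7490213 = 41·182688 + 5
43: 7490213 = 43·174191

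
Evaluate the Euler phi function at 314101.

Factor: 314101 = 41 · 47 · 163.
φ(314101) = (41−1) · (47−1) · (163−1) = 40 · 46 · 162 = 298080.

298080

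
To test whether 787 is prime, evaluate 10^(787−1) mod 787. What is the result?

10^1 ≡ 10 (mod 787)
10^2 ≡ 10^2 = 100 ≡ 100 (mod 787)
10^4 ≡ 100^2 = 10000 ≡ 556 (mod 787)
10^8 ≡ 556^2 = 309136 ≡ 632 (mod 787)
10^16 ≡ 632^2 = 399424 ≡ 415 (mod 787)
10^32 ≡ 415^2 = 172225 ≡ 659 (mod 787)
10^64 ≡ 659^2 = 434281 ≡ 644 (mod 787)
10^128 ≡ 644^2 = 414736 ≡ 774 (mod 787)
10^256 ≡ 774^2 = 599076 ≡ 169 (mod 787)
10^512 ≡ 169^2 = 28561 ≡ 229 (mod 787)
786 = 512 + 256 + 16 + 2 in binary powers of 2.
So 10^786 ≡ 229 · 169 · 415 · 100 ≡ 1 (mod 787).
Since the result is 1, base 10 gives no evidence that 787 is composite.

1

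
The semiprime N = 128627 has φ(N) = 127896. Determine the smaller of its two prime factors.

φ(n) = (p−1)(q−1) = n − (p+q) + 1, so p + q = 128627 − 127896 + 1 = 732.
p and q are the roots of t² − 732t + 128627 = 0.
Discriminant: 732² − 4·128627 = 535824 − 514508 = 21316; √21316 = 146.
q = (732 − 146)/2 = 293, p = (732 + 146)/2 = 439.
Check: 293 · 439 = 128627.

293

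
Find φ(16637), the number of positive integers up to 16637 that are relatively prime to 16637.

Factor: 16637 = 127 · 131.
φ(16637) = (127−1) · (131−1) = 126 · 130 = 16380.

16380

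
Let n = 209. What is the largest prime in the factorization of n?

209 = 11 · 19
19 is prime.
So 209 = 11 · 19; the largest prime factor is 19.

19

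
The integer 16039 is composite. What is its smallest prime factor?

16039 is odd.
Digit sum 19, not divisible by 3.
Ends in 9: not divisible by 5.
7: 16039 = 7·2291 + 2
11: 16039 = 11·1458 + 1
13: 16039 = 13·1233 + 10
17: 16039 = 17·943 + 8
19: 16039 = 19·844 + 3
23: 16039 = 23·697 + 8
29: 16039 = 29·553 + 2
31: 16039 = 31·517 + 12
37: 16039 = 37·433 + 18
41: 16039 = 41·391 + 8
43: 16039 = 43·373

43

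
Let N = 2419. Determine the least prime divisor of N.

41

2419 is odd.
Digit sum 16, not divisible by 3.
Ends in 9: not divisible by 5.
7: 2419 = 7·345 + 4
11: 2419 = 11·219 + 10
13: 2419 = 13·186 + 1
17: 2419 = 17·142 + 5
19: 2419 = 19·127 + 6
23: 2419 = 23·105 + 4
29: 2419 = 29·83 + 12
31: 2419 = 31·78 + 1
37: 2419 = 37·65 + 14
41: 2419 = 41·59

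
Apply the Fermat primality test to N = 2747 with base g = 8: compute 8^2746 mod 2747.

8^1 ≡ 8 (mod 2747)
8^2 ≡ 8^2 = 64 ≡ 64 (mod 2747)
8^4 ≡ 64^2 = 4096 ≡ 1349 (mod 2747)
8^8 ≡ 1349^2 = 1819801 ≡ 1287 (mod 2747)
8^16 ≡ 1287^2 = 1656369 ≡ 2675 (mod 2747)
8^32 ≡ 2675^2 = 7155625 ≡ 2437 (mod 2747)
8^64 ≡ 2437^2 = 5938969 ≡ 2702 (mod 2747)
8^128 ≡ 2702^2 = 7300804 ≡ 2025 (mod 2747)
8^256 ≡ 2025^2 = 4100625 ≡ 2101 (mod 2747)
8^512 ≡ 2101^2 = 4414201 ≡ 2519 (mod 2747)
8^1024 ≡ 2519^2 = 6345361 ≡ 2538 (mod 2747)
8^2048 ≡ 2538^2 = 6441444 ≡ 2476 (mod 2747)
2746 = 2048 + 512 + 128 + 32 + 16 + 8 + 2 in binary powers of 2.
So 8^2746 ≡ 2476 · 2519 · 2025 · 2437 · 2675 · 1287 · 64 ≡ 1958 (mod 2747).
Since 1958 ≠ 1, base 8 is a Fermat witness: 2747 is composite.

1958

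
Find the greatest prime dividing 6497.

6497 = 73 · 89
89 is prime.
So 6497 = 73 · 89; the largest prime factor is 89.

89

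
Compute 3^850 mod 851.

3^1 ≡ 3 (mod 851)
3^2 ≡ 3^2 = 9 ≡ 9 (mod 851)
3^4 ≡ 9^2 = 81 ≡ 81 (mod 851)
3^8 ≡ 81^2 = 6561 ≡ 604 (mod 851)
3^16 ≡ 604^2 = 364816 ≡ 588 (mod 851)
3^32 ≡ 588^2 = 345744 ≡ 238 (mod 851)
3^64 ≡ 238^2 = 56644 ≡ 478 (mod 851)
3^128 ≡ 478^2 = 228484 ≡ 416 (mod 851)
3^256 ≡ 416^2 = 173056 ≡ 303 (mod 851)
3^512 ≡ 303^2 = 91809 ≡ 752 (mod 851)
850 = 512 + 256 + 64 + 16 + 2 in binary powers of 2.
So 3^850 ≡ 752 · 303 · 478 · 588 · 9 ≡ 303 (mod 851).
Since 303 ≠ 1, base 3 is a Fermat witness: 851 is composite.

303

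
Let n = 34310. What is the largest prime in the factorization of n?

34310 = 2 · 17155
17155 = 5 · 3431
3431 = 47 · 73
73 is prime.
So 34310 = 2 · 5 · 47 · 73; the largest prime factor is 73.

73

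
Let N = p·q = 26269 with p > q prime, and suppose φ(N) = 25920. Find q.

φ(n) = (p−1)(q−1) = n − (p+q) + 1, so p + q = 26269 − 25920 + 1 = 350.
p and q are the roots of t² − 350t + 26269 = 0.
Discriminant: 350² − 4·26269 = 122500 − 105076 = 17424; √17424 = 132.
q = (350 − 132)/2 = 109, p = (350 + 132)/2 = 241.
Check: 109 · 241 = 26269.

109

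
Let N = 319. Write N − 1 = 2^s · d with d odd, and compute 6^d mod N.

178

319 − 1 = 318 = 2^1 · 159, so d = 159.
6^1 ≡ 6 (mod 319)
6^2 ≡ 6^2 = 36 ≡ 36 (mod 319)
6^4 ≡ 36^2 = 1296 ≡ 20 (mod 319)
6^8 ≡ 20^2 = 400 ≡ 81 (mod 319)
6^16 ≡ 81^2 = 6561 ≡ 181 (mod 319)
6^32 ≡ 181^2 = 32761 ≡ 223 (mod 319)
6^64 ≡ 223^2 = 49729 ≡ 284 (mod 319)
6^128 ≡ 284^2 = 80656 ≡ 268 (mod 319)
159 = 128 + 16 + 8 + 4 + 2 + 1 in binary powers of 2.
So 6^159 ≡ 268 · 181 · 81 · 20 · 36 · 6 ≡ 178 (mod 319).
Squaring chain: 178; never reaches −1, so base 6 is a Miller–Rabin witness that 319 is composite.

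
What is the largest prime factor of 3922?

3922 = 2 · 1961
1961 = 37 · 53
53 is prime.
So 3922 = 2 · 37 · 53; the largest prime factor is 53.

53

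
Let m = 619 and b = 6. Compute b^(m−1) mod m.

1

6^1 ≡ 6 (mod 619)
6^2 ≡ 6^2 = 36 ≡ 36 (mod 619)
6^4 ≡ 36^2 = 1296 ≡ 58 (mod 619)
6^8 ≡ 58^2 = 3364 ≡ 269 (mod 619)
6^16 ≡ 269^2 = 72361 ≡ 557 (mod 619)
6^32 ≡ 557^2 = 310249 ≡ 130 (mod 619)
6^64 ≡ 130^2 = 16900 ≡ 187 (mod 619)
6^128 ≡ 187^2 = 34969 ≡ 305 (mod 619)
6^256 ≡ 305^2 = 93025 ≡ 175 (mod 619)
6^512 ≡ 175^2 = 30625 ≡ 294 (mod 619)
618 = 512 + 64 + 32 + 8 + 2 in binary powers of 2.
So 6^618 ≡ 294 · 187 · 130 · 269 · 36 ≡ 1 (mod 619).
Since the result is 1, base 6 gives no evidence that 619 is composite.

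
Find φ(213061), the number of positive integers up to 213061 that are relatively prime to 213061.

196800

Factor: 213061 = 17 · 83 · 151.
φ(213061) = (17−1) · (83−1) · (151−1) = 16 · 82 · 150 = 196800.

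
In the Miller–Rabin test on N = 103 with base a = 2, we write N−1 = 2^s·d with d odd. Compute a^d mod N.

103 − 1 = 102 = 2^1 · 51, so d = 51.
2^1 ≡ 2 (mod 103)
2^2 ≡ 2^2 = 4 ≡ 4 (mod 103)
2^4 ≡ 4^2 = 16 ≡ 16 (mod 103)
2^8 ≡ 16^2 = 256 ≡ 50 (mod 103)
2^16 ≡ 50^2 = 2500 ≡ 28 (mod 103)
2^32 ≡ 28^2 = 784 ≡ 63 (mod 103)
51 = 32 + 16 + 2 + 1 in binary powers of 2.
So 2^51 ≡ 63 · 28 · 4 · 2 ≡ 1 (mod 103).
Since 2^d ≡ 1 (mod 103), base 2 does not prove 103 composite.

1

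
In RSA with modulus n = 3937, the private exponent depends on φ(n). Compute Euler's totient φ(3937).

3780

Factor: 3937 = 31 · 127.
φ(3937) = (31−1) · (127−1) = 30 · 126 = 3780.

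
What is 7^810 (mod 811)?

7^1 ≡ 7 (mod 811)
7^2 ≡ 7^2 = 49 ≡ 49 (mod 811)
7^4 ≡ 49^2 = 2401 ≡ 779 (mod 811)
7^8 ≡ 779^2 = 606841 ≡ 213 (mod 811)
7^16 ≡ 213^2 = 45369 ≡ 764 (mod 811)
7^32 ≡ 764^2 = 583696 ≡ 587 (mod 811)
7^64 ≡ 587^2 = 344569 ≡ 705 (mod 811)
7^128 ≡ 705^2 = 497025 ≡ 693 (mod 811)
7^256 ≡ 693^2 = 480249 ≡ 137 (mod 811)
7^512 ≡ 137^2 = 18769 ≡ 116 (mod 811)
810 = 512 + 256 + 32 + 8 + 2 in binary powers of 2.
So 7^810 ≡ 116 · 137 · 587 · 213 · 49 ≡ 1 (mod 811).
Since the result is 1, base 7 gives no evidence that 811 is composite.

1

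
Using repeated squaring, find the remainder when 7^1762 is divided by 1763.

7^1 ≡ 7 (mod 1763)
7^2 ≡ 7^2 = 49 ≡ 49 (mod 1763)
7^4 ≡ 49^2 = 2401 ≡ 638 (mod 1763)
7^8 ≡ 638^2 = 407044 ≡ 1554 (mod 1763)
7^16 ≡ 1554^2 = 2414916 ≡ 1369 (mod 1763)
7^32 ≡ 1369^2 = 1874161 ≡ 92 (mod 1763)
7^64 ≡ 92^2 = 8464 ≡ 1412 (mod 1763)
7^128 ≡ 1412^2 = 1993744 ≡ 1554 (mod 1763)
7^256 ≡ 1554^2 = 2414916 ≡ 1369 (mod 1763)
7^512 ≡ 1369^2 = 1874161 ≡ 92 (mod 1763)
7^1024 ≡ 92^2 = 8464 ≡ 1412 (mod 1763)
1762 = 1024 + 512 + 128 + 64 + 32 + 2 in binary powers of 2.
So 7^1762 ≡ 1412 · 92 · 1554 · 1412 · 92 · 49 ≡ 1197 (mod 1763).
Since 1197 ≠ 1, base 7 is a Fermat witness: 1763 is composite.

1197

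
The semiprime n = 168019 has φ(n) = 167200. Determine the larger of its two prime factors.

419

φ(n) = (p−1)(q−1) = n − (p+q) + 1, so p + q = 168019 − 167200 + 1 = 820.
p and q are the roots of t² − 820t + 168019 = 0.
Discriminant: 820² − 4·168019 = 672400 − 672076 = 324; √324 = 18.
q = (820 − 18)/2 = 401, p = (820 + 18)/2 = 419.
Check: 401 · 419 = 168019.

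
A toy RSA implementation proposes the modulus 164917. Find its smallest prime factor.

164917 is odd.
Digit sum 28, not divisible by 3.
Ends in 7: not divisible by 5.
7: 164917 = 7·23559 + 4
11: 164917 = 11·14992 + 5
13: 164917 = 13·12685 + 12
17: 164917 = 17·9701

17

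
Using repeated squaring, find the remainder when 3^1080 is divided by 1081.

3^1 ≡ 3 (mod 1081)
3^2 ≡ 3^2 = 9 ≡ 9 (mod 1081)
3^4 ≡ 9^2 = 81 ≡ 81 (mod 1081)
3^8 ≡ 81^2 = 6561 ≡ 75 (mod 1081)
3^16 ≡ 75^2 = 5625 ≡ 220 (mod 1081)
3^32 ≡ 220^2 = 48400 ≡ 836 (mod 1081)
3^64 ≡ 836^2 = 698896 ≡ 570 (mod 1081)
3^128 ≡ 570^2 = 324900 ≡ 600 (mod 1081)
3^256 ≡ 600^2 = 360000 ≡ 27 (mod 1081)
3^512 ≡ 27^2 = 729 ≡ 729 (mod 1081)
3^1024 ≡ 729^2 = 531441 ≡ 670 (mod 1081)
1080 = 1024 + 32 + 16 + 8 in binary powers of 2.
So 3^1080 ≡ 670 · 836 · 220 · 75 ≡ 768 (mod 1081).
Since 768 ≠ 1, base 3 is a Fermat witness: 1081 is composite.

768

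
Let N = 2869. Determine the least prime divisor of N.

19

2869 is odd.
Digit sum 25, not divisible by 3.
Ends in 9: not divisible by 5.
7: 2869 = 7·409 + 6
11: 2869 = 11·260 + 9
13: 2869 = 13·220 + 9
17: 2869 = 17·168 + 13
19: 2869 = 19·151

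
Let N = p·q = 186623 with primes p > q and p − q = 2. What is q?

431

Since p = q + 2, we have 186623 = q(q + 2), so q² + 2q − 186623 = 0.
Discriminant: 2² + 4·186623 = 4 + 746492 = 746496; √746496 = 864.
q = (−2 + 864)/2 = 431, and p = q + 2 = 433.
Check: 431 · 433 = 186623.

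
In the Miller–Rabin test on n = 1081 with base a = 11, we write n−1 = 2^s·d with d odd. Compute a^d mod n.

1009

1081 − 1 = 1080 = 2^3 · 135, so d = 135.
11^1 ≡ 11 (mod 1081)
11^2 ≡ 11^2 = 121 ≡ 121 (mod 1081)
11^4 ≡ 121^2 = 14641 ≡ 588 (mod 1081)
11^8 ≡ 588^2 = 345744 ≡ 905 (mod 1081)
11^16 ≡ 905^2 = 819025 ≡ 708 (mod 1081)
11^32 ≡ 708^2 = 501264 ≡ 761 (mod 1081)
11^64 ≡ 761^2 = 579121 ≡ 786 (mod 1081)
11^128 ≡ 786^2 = 617796 ≡ 545 (mod 1081)
135 = 128 + 4 + 2 + 1 in binary powers of 2.
So 11^135 ≡ 545 · 588 · 121 · 11 ≡ 1009 (mod 1081).
Squaring chain: 1009 → 860 → 196; never reaches −1, so base 11 is a Miller–Rabin witness that 1081 is composite.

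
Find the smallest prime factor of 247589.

247589 is odd.
Digit sum 35, not divisible by 3.
Ends in 9: not divisible by 5.
7: 247589 = 7·35369 + 6
11: 247589 = 11·22508 + 1
13: 247589 = 13·19045 + 4
17: 247589 = 17·14564 + 1
19: 247589 = 19·13031

19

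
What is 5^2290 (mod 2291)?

111

5^1 ≡ 5 (mod 2291)
5^2 ≡ 5^2 = 25 ≡ 25 (mod 2291)
5^4 ≡ 25^2 = 625 ≡ 625 (mod 2291)
5^8 ≡ 625^2 = 390625 ≡ 1155 (mod 2291)
5^16 ≡ 1155^2 = 1334025 ≡ 663 (mod 2291)
5^32 ≡ 663^2 = 439569 ≡ 1988 (mod 2291)
5^64 ≡ 1988^2 = 3952144 ≡ 169 (mod 2291)
5^128 ≡ 169^2 = 28561 ≡ 1069 (mod 2291)
5^256 ≡ 1069^2 = 1142761 ≡ 1843 (mod 2291)
5^512 ≡ 1843^2 = 3396649 ≡ 1387 (mod 2291)
5^1024 ≡ 1387^2 = 1923769 ≡ 1620 (mod 2291)
5^2048 ≡ 1620^2 = 2624400 ≡ 1205 (mod 2291)
2290 = 2048 + 128 + 64 + 32 + 16 + 2 in binary powers of 2.
So 5^2290 ≡ 1205 · 1069 · 169 · 1988 · 663 · 25 ≡ 111 (mod 2291).
Since 111 ≠ 1, base 5 is a Fermat witness: 2291 is composite.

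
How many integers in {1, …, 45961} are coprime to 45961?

Factor: 45961 = 19 · 41 · 59.
φ(45961) = (19−1) · (41−1) · (59−1) = 18 · 40 · 58 = 41760.

41760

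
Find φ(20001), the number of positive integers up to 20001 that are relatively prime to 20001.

12992

Factor: 20001 = 3 · 59 · 113.
φ(20001) = (3−1) · (59−1) · (113−1) = 2 · 58 · 112 = 12992.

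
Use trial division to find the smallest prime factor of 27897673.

27897673 is odd.
Digit sum 49, not divisible by 3.
Ends in 3: not divisible by 5.
7: 27897673 = 7·3985381 + 6
11: 27897673 = 11·2536152 + 1
13: 27897673 = 13·2145974 + 11
17: 27897673 = 17·1641039 + 10
19: 27897673 = 19·1468298 + 11
23: 27897673 = 23·1212942 + 7
29: 27897673 = 29·961988 + 21
31: 27897673 = 31·899924 + 29
37: 27897673 = 37·753991 + 6
41: 27897673 = 41·680431 + 2
43: 27897673 = 43·648783 + 4
47: 27897673 = 47·593567 + 24
53: 27897673 = 53·526371 + 10
59: 27897673 = 59·472841 + 54
61: 27897673 = 61·457338 + 55
67: 27897673 = 67·416383 + 12
71: 27897673 = 71·392924 + 69
73: 27897673 = 73·382159 + 66
79: 27897673 = 79·353135 + 8
83: 27897673 = 83·336116 + 45
89: 27897673 = 89·313457

89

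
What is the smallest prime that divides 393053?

393053 is odd.
Digit sum 23, not divisible by 3.
Ends in 3: not divisible by 5.
7: 393053 = 7·56150 + 3
11: 393053 = 11·35732 + 1
13: 393053 = 13·30234 + 11
17: 393053 = 17·23120 + 13
19: 393053 = 19·20687

19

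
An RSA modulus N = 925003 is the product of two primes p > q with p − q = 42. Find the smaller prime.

Since p = q + 42, we have 925003 = q(q + 42), so q² + 42q − 925003 = 0.
Discriminant: 42² + 4·925003 = 1764 + 3700012 = 3701776; √3701776 = 1924.
q = (−42 + 1924)/2 = 941, and p = q + 42 = 983.
Check: 941 · 983 = 925003.

941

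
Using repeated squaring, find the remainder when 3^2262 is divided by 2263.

2116

3^1 ≡ 3 (mod 2263)
3^2 ≡ 3^2 = 9 ≡ 9 (mod 2263)
3^4 ≡ 9^2 = 81 ≡ 81 (mod 2263)
3^8 ≡ 81^2 = 6561 ≡ 2035 (mod 2263)
3^16 ≡ 2035^2 = 4141225 ≡ 2198 (mod 2263)
3^32 ≡ 2198^2 = 4831204 ≡ 1962 (mod 2263)
3^64 ≡ 1962^2 = 3849444 ≡ 81 (mod 2263)
3^128 ≡ 81^2 = 6561 ≡ 2035 (mod 2263)
3^256 ≡ 2035^2 = 4141225 ≡ 2198 (mod 2263)
3^512 ≡ 2198^2 = 4831204 ≡ 1962 (mod 2263)
3^1024 ≡ 1962^2 = 3849444 ≡ 81 (mod 2263)
3^2048 ≡ 81^2 = 6561 ≡ 2035 (mod 2263)
2262 = 2048 + 128 + 64 + 16 + 4 + 2 in binary powers of 2.
So 3^2262 ≡ 2035 · 2035 · 81 · 2198 · 81 · 9 ≡ 2116 (mod 2263).
Since 2116 ≠ 1, base 3 is a Fermat witness: 2263 is composite.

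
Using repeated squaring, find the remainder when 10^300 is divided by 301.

10^1 ≡ 10 (mod 301)
10^2 ≡ 10^2 = 100 ≡ 100 (mod 301)
10^4 ≡ 100^2 = 10000 ≡ 67 (mod 301)
10^8 ≡ 67^2 = 4489 ≡ 275 (mod 301)
10^16 ≡ 275^2 = 75625 ≡ 74 (mod 301)
10^32 ≡ 74^2 = 5476 ≡ 58 (mod 301)
10^64 ≡ 58^2 = 3364 ≡ 53 (mod 301)
10^128 ≡ 53^2 = 2809 ≡ 100 (mod 301)
10^256 ≡ 100^2 = 10000 ≡ 67 (mod 301)
300 = 256 + 32 + 8 + 4 in binary powers of 2.
So 10^300 ≡ 67 · 58 · 275 · 67 ≡ 78 (mod 301).
Since 78 ≠ 1, base 10 is a Fermat witness: 301 is composite.

78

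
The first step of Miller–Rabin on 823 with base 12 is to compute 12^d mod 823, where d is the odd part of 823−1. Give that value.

823 − 1 = 822 = 2^1 · 411, so d = 411.
12^1 ≡ 12 (mod 823)
12^2 ≡ 12^2 = 144 ≡ 144 (mod 823)
12^4 ≡ 144^2 = 20736 ≡ 161 (mod 823)
12^8 ≡ 161^2 = 25921 ≡ 408 (mod 823)
12^16 ≡ 408^2 = 166464 ≡ 218 (mod 823)
12^32 ≡ 218^2 = 47524 ≡ 613 (mod 823)
12^64 ≡ 613^2 = 375769 ≡ 481 (mod 823)
12^128 ≡ 481^2 = 231361 ≡ 98 (mod 823)
12^256 ≡ 98^2 = 9604 ≡ 551 (mod 823)
411 = 256 + 128 + 16 + 8 + 2 + 1 in binary powers of 2.
So 12^411 ≡ 551 · 98 · 218 · 408 · 144 · 12 ≡ 822 (mod 823).
Since 12^d ≡ 822 (mod 823), base 12 does not prove 823 composite.

822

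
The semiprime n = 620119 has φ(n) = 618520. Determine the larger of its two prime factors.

φ(n) = (p−1)(q−1) = n − (p+q) + 1, so p + q = 620119 − 618520 + 1 = 1600.
p and q are the roots of t² − 1600t + 620119 = 0.
Discriminant: 1600² − 4·620119 = 2560000 − 2480476 = 79524; √79524 = 282.
q = (1600 − 282)/2 = 659, p = (1600 + 282)/2 = 941.
Check: 659 · 941 = 620119.

941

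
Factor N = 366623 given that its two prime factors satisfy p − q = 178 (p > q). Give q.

Since p = q + 178, we have 366623 = q(q + 178), so q² + 178q − 366623 = 0.
Discriminant: 178² + 4·366623 = 31684 + 1466492 = 1498176; √1498176 = 1224.
q = (−178 + 1224)/2 = 523, and p = q + 178 = 701.
Check: 523 · 701 = 366623.

523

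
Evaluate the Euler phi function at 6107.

5880

Factor: 6107 = 31 · 197.
φ(6107) = (31−1) · (197−1) = 30 · 196 = 5880.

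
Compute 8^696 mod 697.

256

8^1 ≡ 8 (mod 697)
8^2 ≡ 8^2 = 64 ≡ 64 (mod 697)
8^4 ≡ 64^2 = 4096 ≡ 611 (mod 697)
8^8 ≡ 611^2 = 373321 ≡ 426 (mod 697)
8^16 ≡ 426^2 = 181476 ≡ 256 (mod 697)
8^32 ≡ 256^2 = 65536 ≡ 18 (mod 697)
8^64 ≡ 18^2 = 324 ≡ 324 (mod 697)
8^128 ≡ 324^2 = 104976 ≡ 426 (mod 697)
8^256 ≡ 426^2 = 181476 ≡ 256 (mod 697)
8^512 ≡ 256^2 = 65536 ≡ 18 (mod 697)
696 = 512 + 128 + 32 + 16 + 8 in binary powers of 2.
So 8^696 ≡ 18 · 426 · 18 · 256 · 426 ≡ 256 (mod 697).
Since 256 ≠ 1, base 8 is a Fermat witness: 697 is composite.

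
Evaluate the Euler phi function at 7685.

5824

Factor: 7685 = 5 · 29 · 53.
φ(7685) = (5−1) · (29−1) · (53−1) = 4 · 28 · 52 = 5824.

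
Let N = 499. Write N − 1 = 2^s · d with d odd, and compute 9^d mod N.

499 − 1 = 498 = 2^1 · 249, so d = 249.
9^1 ≡ 9 (mod 499)
9^2 ≡ 9^2 = 81 ≡ 81 (mod 499)
9^4 ≡ 81^2 = 6561 ≡ 74 (mod 499)
9^8 ≡ 74^2 = 5476 ≡ 486 (mod 499)
9^16 ≡ 486^2 = 236196 ≡ 169 (mod 499)
9^32 ≡ 169^2 = 28561 ≡ 118 (mod 499)
9^64 ≡ 118^2 = 13924 ≡ 451 (mod 499)
9^128 ≡ 451^2 = 203401 ≡ 308 (mod 499)
249 = 128 + 64 + 32 + 16 + 8 + 1 in binary powers of 2.
So 9^249 ≡ 308 · 451 · 118 · 169 · 486 · 9 ≡ 1 (mod 499).
Since 9^d ≡ 1 (mod 499), base 9 does not prove 499 composite.

1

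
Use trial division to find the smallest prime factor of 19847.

19847 is odd.
Digit sum 29, not divisible by 3.
Ends in 7: not divisible by 5.
7: 19847 = 7·2835 + 2
11: 19847 = 11·1804 + 3
13: 19847 = 13·1526 + 9
17: 19847 = 17·1167 + 8
19: 19847 = 19·1044 + 11
23: 19847 = 23·862 + 21
29: 19847 = 29·684 + 11
31: 19847 = 31·640 + 7
37: 19847 = 37·536 + 15
41: 19847 = 41·484 + 3
43: 19847 = 43·461 + 24
47: 19847 = 47·422 + 13
53: 19847 = 53·374 + 25
59: 19847 = 59·336 + 23
61: 19847 = 61·325 + 22
67: 19847 = 67·296 + 15
71: 19847 = 71·279 + 38
73: 19847 = 73·271 + 64
79: 19847 = 79·251 + 18
83: 19847 = 83·239 + 10
89: 19847 = 89·223

89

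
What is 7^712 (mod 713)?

7^1 ≡ 7 (mod 713)
7^2 ≡ 7^2 = 49 ≡ 49 (mod 713)
7^4 ≡ 49^2 = 2401 ≡ 262 (mod 713)
7^8 ≡ 262^2 = 68644 ≡ 196 (mod 713)
7^16 ≡ 196^2 = 38416 ≡ 627 (mod 713)
7^32 ≡ 627^2 = 393129 ≡ 266 (mod 713)
7^64 ≡ 266^2 = 70756 ≡ 169 (mod 713)
7^128 ≡ 169^2 = 28561 ≡ 41 (mod 713)
7^256 ≡ 41^2 = 1681 ≡ 255 (mod 713)
7^512 ≡ 255^2 = 65025 ≡ 142 (mod 713)
712 = 512 + 128 + 64 + 8 in binary powers of 2.
So 7^712 ≡ 142 · 41 · 169 · 196 ≡ 679 (mod 713).
Since 679 ≠ 1, base 7 is a Fermat witness: 713 is composite.

679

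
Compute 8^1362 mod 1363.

573

8^1 ≡ 8 (mod 1363)
8^2 ≡ 8^2 = 64 ≡ 64 (mod 1363)
8^4 ≡ 64^2 = 4096 ≡ 7 (mod 1363)
8^8 ≡ 7^2 = 49 ≡ 49 (mod 1363)
8^16 ≡ 49^2 = 2401 ≡ 1038 (mod 1363)
8^32 ≡ 1038^2 = 1077444 ≡ 674 (mod 1363)
8^64 ≡ 674^2 = 454276 ≡ 397 (mod 1363)
8^128 ≡ 397^2 = 157609 ≡ 864 (mod 1363)
8^256 ≡ 864^2 = 746496 ≡ 935 (mod 1363)
8^512 ≡ 935^2 = 874225 ≡ 542 (mod 1363)
8^1024 ≡ 542^2 = 293764 ≡ 719 (mod 1363)
1362 = 1024 + 256 + 64 + 16 + 2 in binary powers of 2.
So 8^1362 ≡ 719 · 935 · 397 · 1038 · 64 ≡ 573 (mod 1363).
Since 573 ≠ 1, base 8 is a Fermat witness: 1363 is composite.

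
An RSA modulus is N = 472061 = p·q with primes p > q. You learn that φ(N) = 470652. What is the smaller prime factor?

547

φ(n) = (p−1)(q−1) = n − (p+q) + 1, so p + q = 472061 − 470652 + 1 = 1410.
p and q are the roots of t² − 1410t + 472061 = 0.
Discriminant: 1410² − 4·472061 = 1988100 − 1888244 = 99856; √99856 = 316.
q = (1410 − 316)/2 = 547, p = (1410 + 316)/2 = 863.
Check: 547 · 863 = 472061.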